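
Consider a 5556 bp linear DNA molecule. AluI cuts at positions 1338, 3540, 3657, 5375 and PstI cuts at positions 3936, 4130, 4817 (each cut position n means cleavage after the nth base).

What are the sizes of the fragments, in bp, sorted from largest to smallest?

2202, 1338, 687, 558, 279, 194, 181, 117 bp

Combined cut positions (sorted): 1338, 3540, 3657, 3936, 4130, 4817, 5375.
Linear molecule, 7 cuts → 8 fragments:
  1338 − 0 = 1338 bp
  3540 − 1338 = 2202 bp
  3657 − 3540 = 117 bp
  3936 − 3657 = 279 bp
  4130 − 3936 = 194 bp
  4817 − 4130 = 687 bp
  5375 − 4817 = 558 bp
  5556 − 5375 = 181 bp
Sorted largest to smallest: 2202, 1338, 687, 558, 279, 194, 181, 117 bp.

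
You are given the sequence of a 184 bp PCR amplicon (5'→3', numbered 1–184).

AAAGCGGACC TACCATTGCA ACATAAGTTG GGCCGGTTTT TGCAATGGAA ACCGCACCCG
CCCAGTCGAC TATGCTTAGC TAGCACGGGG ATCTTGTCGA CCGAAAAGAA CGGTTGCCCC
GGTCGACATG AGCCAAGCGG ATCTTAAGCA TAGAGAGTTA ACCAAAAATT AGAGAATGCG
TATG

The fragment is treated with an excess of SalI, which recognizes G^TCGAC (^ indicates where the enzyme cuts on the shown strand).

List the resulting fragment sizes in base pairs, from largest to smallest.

65, 62, 31, 26 bp

SalI sites (GTCGAC) start at positions 65, 96, 122.
SalI cuts after the first base of each site, so after positions 65, 96, 122.
Linear molecule, 3 cuts → 4 fragments:
  1–65 → 65 bp
  66–96 → 31 bp
  97–122 → 26 bp
  123–184 → 62 bp
Sorted largest to smallest: 65, 62, 31, 26 bp.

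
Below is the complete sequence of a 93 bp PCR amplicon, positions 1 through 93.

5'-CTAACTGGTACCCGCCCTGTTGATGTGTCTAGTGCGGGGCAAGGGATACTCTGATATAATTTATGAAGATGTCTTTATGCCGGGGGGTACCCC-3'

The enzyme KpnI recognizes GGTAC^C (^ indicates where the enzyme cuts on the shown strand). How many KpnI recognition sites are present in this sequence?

GGTACC occurs starting at positions 7, 86.
KpnI cuts at 2 sites.

2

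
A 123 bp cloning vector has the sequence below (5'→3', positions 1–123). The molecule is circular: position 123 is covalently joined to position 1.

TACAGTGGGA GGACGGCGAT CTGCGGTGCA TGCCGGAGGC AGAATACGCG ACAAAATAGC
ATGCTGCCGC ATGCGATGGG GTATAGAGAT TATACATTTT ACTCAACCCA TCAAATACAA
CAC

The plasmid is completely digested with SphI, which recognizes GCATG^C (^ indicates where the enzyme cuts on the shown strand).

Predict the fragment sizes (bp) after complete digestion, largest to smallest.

82, 31, 10 bp

SphI sites (GCATGC) start at positions 28, 59, 69.
SphI cuts after base 5 of each site (before the last base), so after positions 32, 63, 73.
Circular molecule, 3 cuts → 3 fragments:
  33–63 → 31 bp
  64–73 → 10 bp
  74–123 then 1–32 → 50 + 32 = 82 bp
Sorted largest to smallest: 82, 31, 10 bp.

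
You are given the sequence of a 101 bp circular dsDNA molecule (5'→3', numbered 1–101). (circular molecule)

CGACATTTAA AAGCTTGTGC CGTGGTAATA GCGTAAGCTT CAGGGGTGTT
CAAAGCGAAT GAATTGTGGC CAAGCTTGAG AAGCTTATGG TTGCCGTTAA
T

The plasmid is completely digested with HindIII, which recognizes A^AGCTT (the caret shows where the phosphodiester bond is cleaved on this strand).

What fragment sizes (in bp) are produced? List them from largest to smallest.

HindIII sites (AAGCTT) start at positions 11, 35, 72, 81.
HindIII cuts after the first base of each site, so after positions 11, 35, 72, 81.
Circular molecule, 4 cuts → 4 fragments:
  12–35 → 24 bp
  36–72 → 37 bp
  73–81 → 9 bp
  82–101 then 1–11 → 20 + 11 = 31 bp
Sorted largest to smallest: 37, 31, 24, 9 bp.

37, 31, 24, 9 bp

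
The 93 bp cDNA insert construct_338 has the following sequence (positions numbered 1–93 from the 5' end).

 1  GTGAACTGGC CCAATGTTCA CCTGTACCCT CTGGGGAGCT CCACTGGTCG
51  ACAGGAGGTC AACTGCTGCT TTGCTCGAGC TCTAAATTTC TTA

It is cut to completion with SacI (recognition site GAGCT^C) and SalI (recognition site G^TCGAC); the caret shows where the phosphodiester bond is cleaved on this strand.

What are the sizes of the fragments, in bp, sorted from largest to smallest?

40, 34, 12, 7 bp

SacI sites (GAGCTC) start at positions 36, 77.
SacI cuts after base 5 of each site (before the last base), so after positions 40, 81.
The SalI site (GTCGAC) starts at position 47.
SalI cuts after the first base of each site, so after position 47.
Combined cut positions: 40, 47, 81.
Linear molecule, 3 cuts → 4 fragments:
  1–40 → 40 bp
  41–47 → 7 bp
  48–81 → 34 bp
  82–93 → 12 bp
Sorted largest to smallest: 40, 34, 12, 7 bp.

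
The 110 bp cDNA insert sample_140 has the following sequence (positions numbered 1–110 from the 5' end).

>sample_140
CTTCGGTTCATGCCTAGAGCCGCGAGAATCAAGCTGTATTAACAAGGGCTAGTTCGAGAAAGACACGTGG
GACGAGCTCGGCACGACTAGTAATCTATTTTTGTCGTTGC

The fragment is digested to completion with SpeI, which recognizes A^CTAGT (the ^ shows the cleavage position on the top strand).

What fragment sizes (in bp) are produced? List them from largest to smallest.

86, 24 bp

The SpeI site (ACTAGT) starts at position 86.
SpeI cuts after the first base of each site, so after position 86.
Linear molecule, 1 cut → 2 fragments:
  1–86 → 86 bp
  87–110 → 24 bp
Sorted largest to smallest: 86, 24 bp.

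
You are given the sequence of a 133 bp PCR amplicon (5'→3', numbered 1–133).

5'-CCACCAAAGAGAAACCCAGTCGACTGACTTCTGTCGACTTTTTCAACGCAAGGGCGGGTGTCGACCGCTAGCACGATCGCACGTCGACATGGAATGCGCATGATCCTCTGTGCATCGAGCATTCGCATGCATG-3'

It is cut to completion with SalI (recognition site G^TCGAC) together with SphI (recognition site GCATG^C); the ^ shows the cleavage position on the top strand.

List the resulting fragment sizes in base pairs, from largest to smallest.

SalI sites (GTCGAC) start at positions 19, 33, 60, 83.
SalI cuts after the first base of each site, so after positions 19, 33, 60, 83.
The SphI site (GCATGC) starts at position 125.
SphI cuts after base 5 of each site (before the last base), so after position 129.
Combined cut positions: 19, 33, 60, 83, 129.
Linear molecule, 5 cuts → 6 fragments:
  1–19 → 19 bp
  20–33 → 14 bp
  34–60 → 27 bp
  61–83 → 23 bp
  84–129 → 46 bp
  130–133 → 4 bp
Sorted largest to smallest: 46, 27, 23, 19, 14, 4 bp.

46, 27, 23, 19, 14, 4 bp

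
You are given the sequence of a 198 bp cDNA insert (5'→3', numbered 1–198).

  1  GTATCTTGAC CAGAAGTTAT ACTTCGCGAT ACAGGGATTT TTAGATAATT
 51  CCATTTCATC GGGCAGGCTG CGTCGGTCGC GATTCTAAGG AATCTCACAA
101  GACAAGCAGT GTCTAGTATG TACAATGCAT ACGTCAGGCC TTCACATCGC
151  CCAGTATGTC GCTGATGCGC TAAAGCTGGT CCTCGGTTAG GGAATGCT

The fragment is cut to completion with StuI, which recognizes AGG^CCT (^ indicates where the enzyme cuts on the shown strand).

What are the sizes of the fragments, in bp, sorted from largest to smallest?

The StuI site (AGGCCT) starts at position 136.
StuI cuts after base 3 of each site, so after position 138.
Linear molecule, 1 cut → 2 fragments:
  1–138 → 138 bp
  139–198 → 60 bp
Sorted largest to smallest: 138, 60 bp.

138, 60 bp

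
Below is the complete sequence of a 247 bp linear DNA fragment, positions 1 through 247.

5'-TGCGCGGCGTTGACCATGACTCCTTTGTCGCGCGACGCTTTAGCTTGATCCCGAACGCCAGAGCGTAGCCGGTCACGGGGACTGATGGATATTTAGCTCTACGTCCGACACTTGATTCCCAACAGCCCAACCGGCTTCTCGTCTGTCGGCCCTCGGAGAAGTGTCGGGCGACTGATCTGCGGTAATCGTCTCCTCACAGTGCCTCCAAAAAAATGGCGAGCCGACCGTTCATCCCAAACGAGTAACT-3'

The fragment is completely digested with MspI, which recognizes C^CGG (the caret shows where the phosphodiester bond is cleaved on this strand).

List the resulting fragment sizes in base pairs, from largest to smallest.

MspI sites (CCGG) start at positions 69, 131.
MspI cuts after the first base of each site, so after positions 69, 131.
Linear molecule, 2 cuts → 3 fragments:
  1–69 → 69 bp
  70–131 → 62 bp
  132–247 → 116 bp
Sorted largest to smallest: 116, 69, 62 bp.

116, 69, 62 bp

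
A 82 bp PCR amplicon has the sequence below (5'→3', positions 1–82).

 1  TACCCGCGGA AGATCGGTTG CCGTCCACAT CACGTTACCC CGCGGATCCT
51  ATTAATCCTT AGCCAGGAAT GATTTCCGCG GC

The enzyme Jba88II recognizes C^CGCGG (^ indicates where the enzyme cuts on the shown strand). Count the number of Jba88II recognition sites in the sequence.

CCGCGG occurs starting at positions 4, 40, 76.
Jba88II cuts at 3 sites.

3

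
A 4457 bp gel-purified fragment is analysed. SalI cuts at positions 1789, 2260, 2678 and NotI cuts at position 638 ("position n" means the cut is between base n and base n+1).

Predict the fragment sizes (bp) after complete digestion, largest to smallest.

Combined cut positions (sorted): 638, 1789, 2260, 2678.
Linear molecule, 4 cuts → 5 fragments:
  638 − 0 = 638 bp
  1789 − 638 = 1151 bp
  2260 − 1789 = 471 bp
  2678 − 2260 = 418 bp
  4457 − 2678 = 1779 bp
Sorted largest to smallest: 1779, 1151, 638, 471, 418 bp.

1779, 1151, 638, 471, 418 bp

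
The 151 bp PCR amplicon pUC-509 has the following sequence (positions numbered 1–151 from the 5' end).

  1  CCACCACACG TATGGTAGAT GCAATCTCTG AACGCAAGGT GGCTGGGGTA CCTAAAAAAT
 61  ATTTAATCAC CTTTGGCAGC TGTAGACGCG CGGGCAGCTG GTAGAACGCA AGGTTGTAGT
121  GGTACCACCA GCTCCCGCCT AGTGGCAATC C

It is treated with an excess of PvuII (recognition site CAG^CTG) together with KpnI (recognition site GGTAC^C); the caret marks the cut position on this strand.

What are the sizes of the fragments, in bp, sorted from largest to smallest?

51, 28, 28, 26, 18 bp

PvuII sites (CAGCTG) start at positions 77, 95.
PvuII cuts after base 3 of each site, so after positions 79, 97.
KpnI sites (GGTACC) start at positions 47, 121.
KpnI cuts after base 5 of each site (before the last base), so after positions 51, 125.
Combined cut positions: 51, 79, 97, 125.
Linear molecule, 4 cuts → 5 fragments:
  1–51 → 51 bp
  52–79 → 28 bp
  80–97 → 18 bp
  98–125 → 28 bp
  126–151 → 26 bp
Sorted largest to smallest: 51, 28, 28, 26, 18 bp.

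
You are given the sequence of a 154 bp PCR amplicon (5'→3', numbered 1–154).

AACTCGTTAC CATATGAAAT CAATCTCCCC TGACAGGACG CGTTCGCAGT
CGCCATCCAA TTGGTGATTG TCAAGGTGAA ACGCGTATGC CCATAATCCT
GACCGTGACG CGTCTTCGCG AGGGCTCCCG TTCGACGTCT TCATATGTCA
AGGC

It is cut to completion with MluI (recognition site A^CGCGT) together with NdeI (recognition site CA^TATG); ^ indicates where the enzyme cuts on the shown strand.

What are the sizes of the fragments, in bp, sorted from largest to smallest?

43, 35, 27, 26, 12, 11 bp

MluI sites (ACGCGT) start at positions 38, 81, 108.
MluI cuts after the first base of each site, so after positions 38, 81, 108.
NdeI sites (CATATG) start at positions 11, 142.
NdeI cuts after base 2 of each site, so after positions 12, 143.
Combined cut positions: 12, 38, 81, 108, 143.
Linear molecule, 5 cuts → 6 fragments:
  1–12 → 12 bp
  13–38 → 26 bp
  39–81 → 43 bp
  82–108 → 27 bp
  109–143 → 35 bp
  144–154 → 11 bp
Sorted largest to smallest: 43, 35, 27, 26, 12, 11 bp.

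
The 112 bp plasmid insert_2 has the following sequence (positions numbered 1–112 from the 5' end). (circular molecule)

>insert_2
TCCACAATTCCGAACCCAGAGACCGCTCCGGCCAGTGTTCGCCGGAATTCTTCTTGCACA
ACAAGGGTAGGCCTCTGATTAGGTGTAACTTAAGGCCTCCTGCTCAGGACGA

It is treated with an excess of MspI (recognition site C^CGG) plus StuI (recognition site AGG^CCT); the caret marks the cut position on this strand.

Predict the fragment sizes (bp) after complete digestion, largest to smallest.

45, 29, 24, 14 bp

MspI sites (CCGG) start at positions 28, 42.
MspI cuts after the first base of each site, so after positions 28, 42.
StuI sites (AGGCCT) start at positions 69, 93.
StuI cuts after base 3 of each site, so after positions 71, 95.
Combined cut positions: 28, 42, 71, 95.
Circular molecule, 4 cuts → 4 fragments:
  29–42 → 14 bp
  43–71 → 29 bp
  72–95 → 24 bp
  96–112 then 1–28 → 17 + 28 = 45 bp
Sorted largest to smallest: 45, 29, 24, 14 bp.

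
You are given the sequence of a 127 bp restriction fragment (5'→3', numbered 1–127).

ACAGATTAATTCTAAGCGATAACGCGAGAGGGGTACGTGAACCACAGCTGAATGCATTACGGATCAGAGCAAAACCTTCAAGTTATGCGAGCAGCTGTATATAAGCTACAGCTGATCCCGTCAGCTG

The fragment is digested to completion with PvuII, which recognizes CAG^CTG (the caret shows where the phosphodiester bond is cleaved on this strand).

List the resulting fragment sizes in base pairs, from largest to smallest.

PvuII sites (CAGCTG) start at positions 45, 92, 109, 122.
PvuII cuts after base 3 of each site, so after positions 47, 94, 111, 124.
Linear molecule, 4 cuts → 5 fragments:
  1–47 → 47 bp
  48–94 → 47 bp
  95–111 → 17 bp
  112–124 → 13 bp
  125–127 → 3 bp
Sorted largest to smallest: 47, 47, 17, 13, 3 bp.

47, 47, 17, 13, 3 bp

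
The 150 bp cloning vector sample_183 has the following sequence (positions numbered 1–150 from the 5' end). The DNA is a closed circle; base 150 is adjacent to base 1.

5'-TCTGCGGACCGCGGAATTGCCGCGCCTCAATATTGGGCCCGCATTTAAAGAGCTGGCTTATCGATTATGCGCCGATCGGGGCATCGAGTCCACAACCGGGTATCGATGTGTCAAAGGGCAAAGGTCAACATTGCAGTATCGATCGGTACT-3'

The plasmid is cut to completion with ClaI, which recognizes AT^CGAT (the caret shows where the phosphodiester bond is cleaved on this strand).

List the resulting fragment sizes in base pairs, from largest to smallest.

ClaI sites (ATCGAT) start at positions 60, 102, 138.
ClaI cuts after base 2 of each site, so after positions 61, 103, 139.
Circular molecule, 3 cuts → 3 fragments:
  62–103 → 42 bp
  104–139 → 36 bp
  140–150 then 1–61 → 11 + 61 = 72 bp
Sorted largest to smallest: 72, 42, 36 bp.

72, 42, 36 bp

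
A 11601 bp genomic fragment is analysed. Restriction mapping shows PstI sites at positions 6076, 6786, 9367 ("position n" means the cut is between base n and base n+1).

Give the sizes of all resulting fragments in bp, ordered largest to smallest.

6076, 2581, 2234, 710 bp

Linear molecule, 3 cuts → 4 fragments:
  6076 − 0 = 6076 bp
  6786 − 6076 = 710 bp
  9367 − 6786 = 2581 bp
  11601 − 9367 = 2234 bp
Sorted largest to smallest: 6076, 2581, 2234, 710 bp.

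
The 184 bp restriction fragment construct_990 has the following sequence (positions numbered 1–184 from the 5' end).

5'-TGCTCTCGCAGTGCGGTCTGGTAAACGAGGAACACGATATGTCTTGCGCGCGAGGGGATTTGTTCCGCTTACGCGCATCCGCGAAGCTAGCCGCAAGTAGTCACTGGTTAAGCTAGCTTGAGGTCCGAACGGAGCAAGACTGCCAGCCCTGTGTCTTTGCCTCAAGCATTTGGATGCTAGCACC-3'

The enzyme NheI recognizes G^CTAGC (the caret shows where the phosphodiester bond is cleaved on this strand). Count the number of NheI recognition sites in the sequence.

3

GCTAGC occurs starting at positions 86, 112, 176.
NheI cuts at 3 sites.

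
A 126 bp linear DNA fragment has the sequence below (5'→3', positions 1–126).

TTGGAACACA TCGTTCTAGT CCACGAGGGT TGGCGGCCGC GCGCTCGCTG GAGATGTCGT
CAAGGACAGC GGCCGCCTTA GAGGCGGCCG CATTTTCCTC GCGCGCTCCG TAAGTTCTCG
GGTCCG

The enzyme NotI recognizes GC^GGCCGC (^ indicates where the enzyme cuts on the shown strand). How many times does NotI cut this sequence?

GCGGCCGC occurs starting at positions 33, 69, 84.
NotI cuts at 3 sites.

3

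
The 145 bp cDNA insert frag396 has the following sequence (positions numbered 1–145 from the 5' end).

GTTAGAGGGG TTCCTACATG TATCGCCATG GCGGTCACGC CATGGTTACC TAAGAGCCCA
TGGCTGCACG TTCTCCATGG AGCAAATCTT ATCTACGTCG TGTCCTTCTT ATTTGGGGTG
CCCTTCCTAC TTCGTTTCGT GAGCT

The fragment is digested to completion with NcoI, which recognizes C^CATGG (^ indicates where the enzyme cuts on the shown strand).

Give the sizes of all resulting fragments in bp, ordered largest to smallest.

70, 26, 18, 17, 14 bp

NcoI sites (CCATGG) start at positions 26, 40, 58, 75.
NcoI cuts after the first base of each site, so after positions 26, 40, 58, 75.
Linear molecule, 4 cuts → 5 fragments:
  1–26 → 26 bp
  27–40 → 14 bp
  41–58 → 18 bp
  59–75 → 17 bp
  76–145 → 70 bp
Sorted largest to smallest: 70, 26, 18, 17, 14 bp.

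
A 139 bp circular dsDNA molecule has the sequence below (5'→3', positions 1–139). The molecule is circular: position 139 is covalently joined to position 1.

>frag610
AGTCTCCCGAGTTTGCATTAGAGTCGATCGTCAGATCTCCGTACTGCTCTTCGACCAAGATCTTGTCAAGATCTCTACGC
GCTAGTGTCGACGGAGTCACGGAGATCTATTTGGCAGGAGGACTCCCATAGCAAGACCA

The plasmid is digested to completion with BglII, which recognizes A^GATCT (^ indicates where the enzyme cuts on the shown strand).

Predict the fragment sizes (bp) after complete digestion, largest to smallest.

69, 34, 25, 11 bp

BglII sites (AGATCT) start at positions 33, 58, 69, 103.
BglII cuts after the first base of each site, so after positions 33, 58, 69, 103.
Circular molecule, 4 cuts → 4 fragments:
  34–58 → 25 bp
  59–69 → 11 bp
  70–103 → 34 bp
  104–139 then 1–33 → 36 + 33 = 69 bp
Sorted largest to smallest: 69, 34, 25, 11 bp.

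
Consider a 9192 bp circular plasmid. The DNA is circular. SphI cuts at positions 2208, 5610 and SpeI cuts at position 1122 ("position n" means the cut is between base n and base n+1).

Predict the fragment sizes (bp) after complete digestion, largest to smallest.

Combined cut positions (sorted): 1122, 2208, 5610.
Circular molecule, 3 cuts → 3 fragments:
  2208 − 1122 = 1086 bp
  5610 − 2208 = 3402 bp
  wrap: 9192 − 5610 + 1122 = 4704 bp
Sorted largest to smallest: 4704, 3402, 1086 bp.

4704, 3402, 1086 bp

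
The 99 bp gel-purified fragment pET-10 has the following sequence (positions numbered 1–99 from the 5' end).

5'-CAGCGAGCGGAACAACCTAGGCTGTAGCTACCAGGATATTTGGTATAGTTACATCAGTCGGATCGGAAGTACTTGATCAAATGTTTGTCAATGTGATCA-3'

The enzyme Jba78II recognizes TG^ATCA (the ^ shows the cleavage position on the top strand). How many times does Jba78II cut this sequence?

2

TGATCA occurs starting at positions 74, 94.
Jba78II cuts at 2 sites.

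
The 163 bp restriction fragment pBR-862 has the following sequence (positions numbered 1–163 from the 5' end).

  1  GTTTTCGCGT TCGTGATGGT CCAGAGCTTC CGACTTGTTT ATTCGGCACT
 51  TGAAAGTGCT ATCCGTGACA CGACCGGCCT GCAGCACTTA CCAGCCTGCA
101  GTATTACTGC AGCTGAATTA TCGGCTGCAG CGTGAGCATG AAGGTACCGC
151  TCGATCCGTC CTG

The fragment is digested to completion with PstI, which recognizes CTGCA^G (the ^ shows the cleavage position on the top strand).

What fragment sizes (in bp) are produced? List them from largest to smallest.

PstI sites (CTGCAG) start at positions 79, 96, 107, 125.
PstI cuts after base 5 of each site (before the last base), so after positions 83, 100, 111, 129.
Linear molecule, 4 cuts → 5 fragments:
  1–83 → 83 bp
  84–100 → 17 bp
  101–111 → 11 bp
  112–129 → 18 bp
  130–163 → 34 bp
Sorted largest to smallest: 83, 34, 18, 17, 11 bp.

83, 34, 18, 17, 11 bp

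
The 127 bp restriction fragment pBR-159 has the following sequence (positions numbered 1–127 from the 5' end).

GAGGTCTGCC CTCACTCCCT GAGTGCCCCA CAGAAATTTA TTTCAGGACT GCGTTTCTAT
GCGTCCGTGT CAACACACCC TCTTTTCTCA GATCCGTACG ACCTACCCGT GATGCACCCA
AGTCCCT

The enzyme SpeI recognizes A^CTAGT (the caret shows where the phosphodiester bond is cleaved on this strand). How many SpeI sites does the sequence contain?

No occurrence of ACTAGT is present in the sequence.
SpeI does not cut: 0 sites.

0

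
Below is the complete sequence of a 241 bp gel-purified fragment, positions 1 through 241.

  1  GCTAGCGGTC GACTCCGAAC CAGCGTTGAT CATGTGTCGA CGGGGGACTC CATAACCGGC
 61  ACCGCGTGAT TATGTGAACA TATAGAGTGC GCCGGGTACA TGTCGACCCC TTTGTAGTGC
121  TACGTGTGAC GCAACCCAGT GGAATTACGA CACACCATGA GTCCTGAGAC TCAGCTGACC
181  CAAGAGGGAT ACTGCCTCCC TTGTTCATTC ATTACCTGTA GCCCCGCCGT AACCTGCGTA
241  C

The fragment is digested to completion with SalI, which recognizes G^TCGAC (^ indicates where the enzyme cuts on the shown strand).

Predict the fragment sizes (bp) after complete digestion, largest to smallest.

139, 66, 28, 8 bp

SalI sites (GTCGAC) start at positions 8, 36, 102.
SalI cuts after the first base of each site, so after positions 8, 36, 102.
Linear molecule, 3 cuts → 4 fragments:
  1–8 → 8 bp
  9–36 → 28 bp
  37–102 → 66 bp
  103–241 → 139 bp
Sorted largest to smallest: 139, 66, 28, 8 bp.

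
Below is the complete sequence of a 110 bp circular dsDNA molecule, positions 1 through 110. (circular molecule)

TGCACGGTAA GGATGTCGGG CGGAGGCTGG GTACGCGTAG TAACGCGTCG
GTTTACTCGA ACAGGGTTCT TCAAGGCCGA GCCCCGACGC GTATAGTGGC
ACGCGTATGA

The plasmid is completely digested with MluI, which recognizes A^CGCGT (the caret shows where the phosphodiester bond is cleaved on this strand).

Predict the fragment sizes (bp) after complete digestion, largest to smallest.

44, 42, 14, 10 bp

MluI sites (ACGCGT) start at positions 33, 43, 87, 101.
MluI cuts after the first base of each site, so after positions 33, 43, 87, 101.
Circular molecule, 4 cuts → 4 fragments:
  34–43 → 10 bp
  44–87 → 44 bp
  88–101 → 14 bp
  102–110 then 1–33 → 9 + 33 = 42 bp
Sorted largest to smallest: 44, 42, 14, 10 bp.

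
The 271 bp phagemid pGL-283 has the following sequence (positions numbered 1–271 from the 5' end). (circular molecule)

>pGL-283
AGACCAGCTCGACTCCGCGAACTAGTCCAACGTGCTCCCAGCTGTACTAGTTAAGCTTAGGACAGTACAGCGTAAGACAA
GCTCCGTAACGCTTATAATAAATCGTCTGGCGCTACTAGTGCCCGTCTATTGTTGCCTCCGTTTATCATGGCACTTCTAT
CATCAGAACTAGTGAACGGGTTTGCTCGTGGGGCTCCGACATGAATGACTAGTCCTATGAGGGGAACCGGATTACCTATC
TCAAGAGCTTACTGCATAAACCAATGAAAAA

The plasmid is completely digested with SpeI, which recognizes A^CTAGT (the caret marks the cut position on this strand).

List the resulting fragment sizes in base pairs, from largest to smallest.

SpeI sites (ACTAGT) start at positions 21, 46, 115, 168, 208.
SpeI cuts after the first base of each site, so after positions 21, 46, 115, 168, 208.
Circular molecule, 5 cuts → 5 fragments:
  22–46 → 25 bp
  47–115 → 69 bp
  116–168 → 53 bp
  169–208 → 40 bp
  209–271 then 1–21 → 63 + 21 = 84 bp
Sorted largest to smallest: 84, 69, 53, 40, 25 bp.

84, 69, 53, 40, 25 bp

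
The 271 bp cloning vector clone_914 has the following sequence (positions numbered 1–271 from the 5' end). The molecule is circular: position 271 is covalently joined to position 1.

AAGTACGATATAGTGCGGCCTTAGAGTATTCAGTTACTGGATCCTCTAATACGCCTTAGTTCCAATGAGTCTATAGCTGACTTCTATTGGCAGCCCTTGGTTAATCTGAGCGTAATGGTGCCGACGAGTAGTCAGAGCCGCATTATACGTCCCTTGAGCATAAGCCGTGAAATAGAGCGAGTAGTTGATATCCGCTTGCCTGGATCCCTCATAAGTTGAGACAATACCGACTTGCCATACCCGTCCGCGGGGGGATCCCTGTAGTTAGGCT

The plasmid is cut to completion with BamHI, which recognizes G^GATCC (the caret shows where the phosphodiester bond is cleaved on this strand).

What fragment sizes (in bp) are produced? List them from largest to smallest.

BamHI sites (GGATCC) start at positions 39, 202, 253.
BamHI cuts after the first base of each site, so after positions 39, 202, 253.
Circular molecule, 3 cuts → 3 fragments:
  40–202 → 163 bp
  203–253 → 51 bp
  254–271 then 1–39 → 18 + 39 = 57 bp
Sorted largest to smallest: 163, 57, 51 bp.

163, 57, 51 bp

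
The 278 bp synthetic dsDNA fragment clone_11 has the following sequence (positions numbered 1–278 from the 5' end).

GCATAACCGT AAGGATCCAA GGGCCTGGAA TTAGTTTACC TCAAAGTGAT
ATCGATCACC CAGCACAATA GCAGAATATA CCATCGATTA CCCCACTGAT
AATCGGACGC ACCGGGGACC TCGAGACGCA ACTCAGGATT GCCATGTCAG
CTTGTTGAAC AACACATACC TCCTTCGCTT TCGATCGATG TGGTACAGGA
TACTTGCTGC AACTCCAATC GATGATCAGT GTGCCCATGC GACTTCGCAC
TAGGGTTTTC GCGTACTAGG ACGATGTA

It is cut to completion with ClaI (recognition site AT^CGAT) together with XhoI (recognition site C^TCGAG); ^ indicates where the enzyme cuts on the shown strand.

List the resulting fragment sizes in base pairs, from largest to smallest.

65, 59, 52, 36, 34, 32 bp

ClaI sites (ATCGAT) start at positions 51, 83, 184, 218.
ClaI cuts after base 2 of each site, so after positions 52, 84, 185, 219.
The XhoI site (CTCGAG) starts at position 120.
XhoI cuts after the first base of each site, so after position 120.
Combined cut positions: 52, 84, 120, 185, 219.
Linear molecule, 5 cuts → 6 fragments:
  1–52 → 52 bp
  53–84 → 32 bp
  85–120 → 36 bp
  121–185 → 65 bp
  186–219 → 34 bp
  220–278 → 59 bp
Sorted largest to smallest: 65, 59, 52, 36, 34, 32 bp.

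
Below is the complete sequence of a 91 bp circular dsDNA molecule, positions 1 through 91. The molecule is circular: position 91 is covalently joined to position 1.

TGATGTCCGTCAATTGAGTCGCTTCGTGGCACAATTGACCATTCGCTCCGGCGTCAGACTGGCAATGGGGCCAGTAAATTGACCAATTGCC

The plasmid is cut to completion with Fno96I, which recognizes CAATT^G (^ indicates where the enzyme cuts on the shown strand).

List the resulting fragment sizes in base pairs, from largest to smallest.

52, 21, 18 bp

Fno96I sites (CAATTG) start at positions 11, 32, 84.
Fno96I cuts after base 5 of each site (before the last base), so after positions 15, 36, 88.
Circular molecule, 3 cuts → 3 fragments:
  16–36 → 21 bp
  37–88 → 52 bp
  89–91 then 1–15 → 3 + 15 = 18 bp
Sorted largest to smallest: 52, 21, 18 bp.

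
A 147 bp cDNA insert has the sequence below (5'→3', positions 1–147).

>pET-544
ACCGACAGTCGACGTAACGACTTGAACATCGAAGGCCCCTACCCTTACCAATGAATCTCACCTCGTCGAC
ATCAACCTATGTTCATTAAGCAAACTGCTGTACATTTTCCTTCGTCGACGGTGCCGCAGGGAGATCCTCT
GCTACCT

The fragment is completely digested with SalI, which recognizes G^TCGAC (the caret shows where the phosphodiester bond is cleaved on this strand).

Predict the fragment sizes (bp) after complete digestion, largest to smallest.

57, 49, 33, 8 bp

SalI sites (GTCGAC) start at positions 8, 65, 114.
SalI cuts after the first base of each site, so after positions 8, 65, 114.
Linear molecule, 3 cuts → 4 fragments:
  1–8 → 8 bp
  9–65 → 57 bp
  66–114 → 49 bp
  115–147 → 33 bp
Sorted largest to smallest: 57, 49, 33, 8 bp.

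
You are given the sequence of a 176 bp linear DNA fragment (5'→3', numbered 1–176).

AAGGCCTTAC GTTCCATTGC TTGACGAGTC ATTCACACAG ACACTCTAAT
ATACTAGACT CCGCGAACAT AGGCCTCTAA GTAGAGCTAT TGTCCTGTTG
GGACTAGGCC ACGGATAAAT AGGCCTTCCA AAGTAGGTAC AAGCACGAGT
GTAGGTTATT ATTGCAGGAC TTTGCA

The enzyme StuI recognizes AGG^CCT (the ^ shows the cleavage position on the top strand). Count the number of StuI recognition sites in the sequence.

AGGCCT occurs starting at positions 2, 71, 121.
StuI cuts at 3 sites.

3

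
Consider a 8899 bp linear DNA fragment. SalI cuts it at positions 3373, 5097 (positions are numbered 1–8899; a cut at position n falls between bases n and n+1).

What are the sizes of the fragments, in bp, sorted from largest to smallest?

Linear molecule, 2 cuts → 3 fragments:
  3373 − 0 = 3373 bp
  5097 − 3373 = 1724 bp
  8899 − 5097 = 3802 bp
Sorted largest to smallest: 3802, 3373, 1724 bp.

3802, 3373, 1724 bp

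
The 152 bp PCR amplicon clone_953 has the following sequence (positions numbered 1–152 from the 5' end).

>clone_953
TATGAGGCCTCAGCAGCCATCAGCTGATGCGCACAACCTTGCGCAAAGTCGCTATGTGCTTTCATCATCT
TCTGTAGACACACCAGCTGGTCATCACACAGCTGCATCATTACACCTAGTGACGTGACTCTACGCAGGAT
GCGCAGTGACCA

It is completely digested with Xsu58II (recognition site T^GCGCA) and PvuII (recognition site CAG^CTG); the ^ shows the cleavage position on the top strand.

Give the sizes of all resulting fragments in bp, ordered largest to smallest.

46, 39, 23, 15, 12, 12, 5 bp

Xsu58II sites (TGCGCA) start at positions 28, 40, 140.
Xsu58II cuts after the first base of each site, so after positions 28, 40, 140.
PvuII sites (CAGCTG) start at positions 21, 84, 99.
PvuII cuts after base 3 of each site, so after positions 23, 86, 101.
Combined cut positions: 23, 28, 40, 86, 101, 140.
Linear molecule, 6 cuts → 7 fragments:
  1–23 → 23 bp
  24–28 → 5 bp
  29–40 → 12 bp
  41–86 → 46 bp
  87–101 → 15 bp
  102–140 → 39 bp
  141–152 → 12 bp
Sorted largest to smallest: 46, 39, 23, 15, 12, 12, 5 bp.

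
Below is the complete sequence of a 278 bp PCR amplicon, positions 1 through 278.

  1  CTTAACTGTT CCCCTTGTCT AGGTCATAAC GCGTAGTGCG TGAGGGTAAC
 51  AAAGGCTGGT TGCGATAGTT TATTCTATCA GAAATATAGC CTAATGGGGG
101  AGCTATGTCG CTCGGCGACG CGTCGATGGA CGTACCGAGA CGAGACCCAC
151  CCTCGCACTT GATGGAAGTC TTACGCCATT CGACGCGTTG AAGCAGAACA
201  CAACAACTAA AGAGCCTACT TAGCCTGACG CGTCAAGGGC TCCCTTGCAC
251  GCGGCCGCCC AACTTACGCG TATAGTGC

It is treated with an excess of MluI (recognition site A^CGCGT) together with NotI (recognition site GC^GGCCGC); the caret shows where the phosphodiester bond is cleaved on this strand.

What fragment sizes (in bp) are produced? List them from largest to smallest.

89, 65, 45, 29, 24, 14, 12 bp

MluI sites (ACGCGT) start at positions 29, 118, 183, 228, 266.
MluI cuts after the first base of each site, so after positions 29, 118, 183, 228, 266.
The NotI site (GCGGCCGC) starts at position 251.
NotI cuts after base 2 of each site, so after position 252.
Combined cut positions: 29, 118, 183, 228, 252, 266.
Linear molecule, 6 cuts → 7 fragments:
  1–29 → 29 bp
  30–118 → 89 bp
  119–183 → 65 bp
  184–228 → 45 bp
  229–252 → 24 bp
  253–266 → 14 bp
  267–278 → 12 bp
Sorted largest to smallest: 89, 65, 45, 29, 24, 14, 12 bp.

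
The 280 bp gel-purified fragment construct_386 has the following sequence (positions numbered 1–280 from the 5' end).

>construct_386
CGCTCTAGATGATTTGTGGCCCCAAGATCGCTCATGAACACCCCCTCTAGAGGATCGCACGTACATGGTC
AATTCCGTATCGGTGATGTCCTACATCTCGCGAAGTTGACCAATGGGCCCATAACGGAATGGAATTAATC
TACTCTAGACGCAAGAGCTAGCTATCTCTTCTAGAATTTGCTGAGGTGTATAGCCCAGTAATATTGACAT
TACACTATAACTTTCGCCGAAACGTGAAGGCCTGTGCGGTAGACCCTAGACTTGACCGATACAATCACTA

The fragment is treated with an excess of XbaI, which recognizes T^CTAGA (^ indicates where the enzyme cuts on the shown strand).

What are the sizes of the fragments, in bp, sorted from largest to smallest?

XbaI sites (TCTAGA) start at positions 4, 46, 144, 170.
XbaI cuts after the first base of each site, so after positions 4, 46, 144, 170.
Linear molecule, 4 cuts → 5 fragments:
  1–4 → 4 bp
  5–46 → 42 bp
  47–144 → 98 bp
  145–170 → 26 bp
  171–280 → 110 bp
Sorted largest to smallest: 110, 98, 42, 26, 4 bp.

110, 98, 42, 26, 4 bp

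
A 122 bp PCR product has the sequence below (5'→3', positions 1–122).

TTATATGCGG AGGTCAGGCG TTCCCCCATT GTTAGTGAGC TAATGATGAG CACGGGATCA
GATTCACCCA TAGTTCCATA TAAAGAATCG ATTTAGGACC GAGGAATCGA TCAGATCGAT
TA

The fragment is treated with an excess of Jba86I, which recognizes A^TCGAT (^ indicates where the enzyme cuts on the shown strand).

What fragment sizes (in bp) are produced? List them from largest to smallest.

Jba86I sites (ATCGAT) start at positions 87, 106, 115.
Jba86I cuts after the first base of each site, so after positions 87, 106, 115.
Linear molecule, 3 cuts → 4 fragments:
  1–87 → 87 bp
  88–106 → 19 bp
  107–115 → 9 bp
  116–122 → 7 bp
Sorted largest to smallest: 87, 19, 9, 7 bp.

87, 19, 9, 7 bp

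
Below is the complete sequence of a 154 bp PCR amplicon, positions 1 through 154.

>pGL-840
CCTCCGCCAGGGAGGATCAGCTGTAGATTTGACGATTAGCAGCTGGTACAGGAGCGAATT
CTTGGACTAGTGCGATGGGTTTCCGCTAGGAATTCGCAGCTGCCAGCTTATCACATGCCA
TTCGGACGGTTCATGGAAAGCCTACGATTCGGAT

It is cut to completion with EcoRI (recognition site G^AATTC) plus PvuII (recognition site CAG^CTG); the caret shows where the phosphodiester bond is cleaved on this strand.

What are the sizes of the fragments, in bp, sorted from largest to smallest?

EcoRI sites (GAATTC) start at positions 56, 90.
EcoRI cuts after the first base of each site, so after positions 56, 90.
PvuII sites (CAGCTG) start at positions 18, 40, 97.
PvuII cuts after base 3 of each site, so after positions 20, 42, 99.
Combined cut positions: 20, 42, 56, 90, 99.
Linear molecule, 5 cuts → 6 fragments:
  1–20 → 20 bp
  21–42 → 22 bp
  43–56 → 14 bp
  57–90 → 34 bp
  91–99 → 9 bp
  100–154 → 55 bp
Sorted largest to smallest: 55, 34, 22, 20, 14, 9 bp.

55, 34, 22, 20, 14, 9 bp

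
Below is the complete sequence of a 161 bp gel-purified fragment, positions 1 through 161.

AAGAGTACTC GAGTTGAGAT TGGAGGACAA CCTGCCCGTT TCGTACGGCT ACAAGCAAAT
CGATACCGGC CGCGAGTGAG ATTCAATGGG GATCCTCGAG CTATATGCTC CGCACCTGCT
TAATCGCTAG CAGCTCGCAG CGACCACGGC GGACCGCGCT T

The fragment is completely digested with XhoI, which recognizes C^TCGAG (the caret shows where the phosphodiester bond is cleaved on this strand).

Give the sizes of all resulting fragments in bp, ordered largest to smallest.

87, 66, 8 bp

XhoI sites (CTCGAG) start at positions 8, 95.
XhoI cuts after the first base of each site, so after positions 8, 95.
Linear molecule, 2 cuts → 3 fragments:
  1–8 → 8 bp
  9–95 → 87 bp
  96–161 → 66 bp
Sorted largest to smallest: 87, 66, 8 bp.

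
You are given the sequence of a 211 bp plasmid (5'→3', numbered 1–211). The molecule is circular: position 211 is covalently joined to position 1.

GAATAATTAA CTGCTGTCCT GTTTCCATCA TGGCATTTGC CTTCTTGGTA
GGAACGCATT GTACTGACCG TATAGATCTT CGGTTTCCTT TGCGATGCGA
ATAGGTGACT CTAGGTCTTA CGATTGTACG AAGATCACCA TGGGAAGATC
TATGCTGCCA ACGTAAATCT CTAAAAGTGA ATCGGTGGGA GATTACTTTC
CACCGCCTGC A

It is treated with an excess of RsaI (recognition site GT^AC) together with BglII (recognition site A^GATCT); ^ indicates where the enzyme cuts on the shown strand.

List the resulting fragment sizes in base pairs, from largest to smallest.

127, 53, 19, 12 bp

RsaI sites (GTAC) start at positions 61, 126.
RsaI cuts after base 2 of each site, so after positions 62, 127.
BglII sites (AGATCT) start at positions 74, 146.
BglII cuts after the first base of each site, so after positions 74, 146.
Combined cut positions: 62, 74, 127, 146.
Circular molecule, 4 cuts → 4 fragments:
  63–74 → 12 bp
  75–127 → 53 bp
  128–146 → 19 bp
  147–211 then 1–62 → 65 + 62 = 127 bp
Sorted largest to smallest: 127, 53, 19, 12 bp.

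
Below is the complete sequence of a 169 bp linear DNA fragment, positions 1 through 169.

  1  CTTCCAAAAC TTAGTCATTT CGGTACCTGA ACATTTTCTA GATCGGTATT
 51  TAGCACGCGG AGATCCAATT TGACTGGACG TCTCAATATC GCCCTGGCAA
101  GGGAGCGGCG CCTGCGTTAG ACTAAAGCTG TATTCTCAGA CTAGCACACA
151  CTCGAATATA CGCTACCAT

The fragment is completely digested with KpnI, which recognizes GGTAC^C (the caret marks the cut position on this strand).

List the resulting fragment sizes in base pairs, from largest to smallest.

143, 26 bp

The KpnI site (GGTACC) starts at position 22.
KpnI cuts after base 5 of each site (before the last base), so after position 26.
Linear molecule, 1 cut → 2 fragments:
  1–26 → 26 bp
  27–169 → 143 bp
Sorted largest to smallest: 143, 26 bp.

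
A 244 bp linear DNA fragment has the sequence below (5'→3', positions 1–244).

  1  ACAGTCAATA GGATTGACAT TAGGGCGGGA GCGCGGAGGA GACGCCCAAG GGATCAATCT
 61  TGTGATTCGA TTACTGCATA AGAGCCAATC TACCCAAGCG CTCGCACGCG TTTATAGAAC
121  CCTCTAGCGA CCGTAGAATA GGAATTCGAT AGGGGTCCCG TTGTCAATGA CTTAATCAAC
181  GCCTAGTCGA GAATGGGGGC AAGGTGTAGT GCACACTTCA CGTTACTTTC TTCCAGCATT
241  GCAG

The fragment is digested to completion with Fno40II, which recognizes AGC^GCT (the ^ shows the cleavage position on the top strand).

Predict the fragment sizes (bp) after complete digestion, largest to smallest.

145, 99 bp

The Fno40II site (AGCGCT) starts at position 97.
Fno40II cuts after base 3 of each site, so after position 99.
Linear molecule, 1 cut → 2 fragments:
  1–99 → 99 bp
  100–244 → 145 bp
Sorted largest to smallest: 145, 99 bp.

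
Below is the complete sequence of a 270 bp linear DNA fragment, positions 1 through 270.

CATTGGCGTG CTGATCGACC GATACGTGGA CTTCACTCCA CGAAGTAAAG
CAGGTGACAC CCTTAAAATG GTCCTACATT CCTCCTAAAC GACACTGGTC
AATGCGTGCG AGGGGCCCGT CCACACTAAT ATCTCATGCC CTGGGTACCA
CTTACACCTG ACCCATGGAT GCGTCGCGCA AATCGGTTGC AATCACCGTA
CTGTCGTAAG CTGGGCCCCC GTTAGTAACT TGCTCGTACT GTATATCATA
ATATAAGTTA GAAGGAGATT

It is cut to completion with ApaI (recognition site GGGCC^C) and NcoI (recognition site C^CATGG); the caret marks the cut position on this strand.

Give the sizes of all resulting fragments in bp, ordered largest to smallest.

ApaI sites (GGGCCC) start at positions 113, 213.
ApaI cuts after base 5 of each site (before the last base), so after positions 117, 217.
The NcoI site (CCATGG) starts at position 163.
NcoI cuts after the first base of each site, so after position 163.
Combined cut positions: 117, 163, 217.
Linear molecule, 3 cuts → 4 fragments:
  1–117 → 117 bp
  118–163 → 46 bp
  164–217 → 54 bp
  218–270 → 53 bp
Sorted largest to smallest: 117, 54, 53, 46 bp.

117, 54, 53, 46 bp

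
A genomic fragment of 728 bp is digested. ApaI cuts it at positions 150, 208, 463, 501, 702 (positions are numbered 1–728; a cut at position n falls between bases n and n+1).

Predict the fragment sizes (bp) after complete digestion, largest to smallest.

Linear molecule, 5 cuts → 6 fragments:
  150 − 0 = 150 bp
  208 − 150 = 58 bp
  463 − 208 = 255 bp
  501 − 463 = 38 bp
  702 − 501 = 201 bp
  728 − 702 = 26 bp
Sorted largest to smallest: 255, 201, 150, 58, 38, 26 bp.

255, 201, 150, 58, 38, 26 bp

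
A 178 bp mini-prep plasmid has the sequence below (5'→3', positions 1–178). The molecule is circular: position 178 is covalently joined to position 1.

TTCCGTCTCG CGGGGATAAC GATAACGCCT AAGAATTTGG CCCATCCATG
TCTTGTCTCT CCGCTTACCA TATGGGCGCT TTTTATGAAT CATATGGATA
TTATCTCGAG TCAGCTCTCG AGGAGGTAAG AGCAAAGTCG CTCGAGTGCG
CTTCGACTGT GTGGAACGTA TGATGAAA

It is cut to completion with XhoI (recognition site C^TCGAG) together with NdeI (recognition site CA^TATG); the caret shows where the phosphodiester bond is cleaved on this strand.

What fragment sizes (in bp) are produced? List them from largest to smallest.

XhoI sites (CTCGAG) start at positions 105, 117, 141.
XhoI cuts after the first base of each site, so after positions 105, 117, 141.
NdeI sites (CATATG) start at positions 69, 91.
NdeI cuts after base 2 of each site, so after positions 70, 92.
Combined cut positions: 70, 92, 105, 117, 141.
Circular molecule, 5 cuts → 5 fragments:
  71–92 → 22 bp
  93–105 → 13 bp
  106–117 → 12 bp
  118–141 → 24 bp
  142–178 then 1–70 → 37 + 70 = 107 bp
Sorted largest to smallest: 107, 24, 22, 13, 12 bp.

107, 24, 22, 13, 12 bp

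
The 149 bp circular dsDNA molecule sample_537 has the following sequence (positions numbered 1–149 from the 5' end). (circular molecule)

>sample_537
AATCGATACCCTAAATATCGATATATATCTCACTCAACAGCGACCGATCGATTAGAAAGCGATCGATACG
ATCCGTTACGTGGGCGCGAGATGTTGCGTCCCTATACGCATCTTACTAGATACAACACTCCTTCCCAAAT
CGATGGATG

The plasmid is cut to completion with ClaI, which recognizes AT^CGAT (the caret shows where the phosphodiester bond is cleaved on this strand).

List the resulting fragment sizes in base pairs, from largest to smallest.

77, 30, 15, 15, 12 bp

ClaI sites (ATCGAT) start at positions 2, 17, 47, 62, 139.
ClaI cuts after base 2 of each site, so after positions 3, 18, 48, 63, 140.
Circular molecule, 5 cuts → 5 fragments:
  4–18 → 15 bp
  19–48 → 30 bp
  49–63 → 15 bp
  64–140 → 77 bp
  141–149 then 1–3 → 9 + 3 = 12 bp
Sorted largest to smallest: 77, 30, 15, 15, 12 bp.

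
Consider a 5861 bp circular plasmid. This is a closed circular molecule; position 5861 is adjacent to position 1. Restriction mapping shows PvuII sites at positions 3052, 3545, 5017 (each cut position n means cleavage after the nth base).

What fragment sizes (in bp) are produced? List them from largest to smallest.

3896, 1472, 493 bp

Circular molecule, 3 cuts → 3 fragments:
  3545 − 3052 = 493 bp
  5017 − 3545 = 1472 bp
  wrap: 5861 − 5017 + 3052 = 3896 bp
Sorted largest to smallest: 3896, 1472, 493 bp.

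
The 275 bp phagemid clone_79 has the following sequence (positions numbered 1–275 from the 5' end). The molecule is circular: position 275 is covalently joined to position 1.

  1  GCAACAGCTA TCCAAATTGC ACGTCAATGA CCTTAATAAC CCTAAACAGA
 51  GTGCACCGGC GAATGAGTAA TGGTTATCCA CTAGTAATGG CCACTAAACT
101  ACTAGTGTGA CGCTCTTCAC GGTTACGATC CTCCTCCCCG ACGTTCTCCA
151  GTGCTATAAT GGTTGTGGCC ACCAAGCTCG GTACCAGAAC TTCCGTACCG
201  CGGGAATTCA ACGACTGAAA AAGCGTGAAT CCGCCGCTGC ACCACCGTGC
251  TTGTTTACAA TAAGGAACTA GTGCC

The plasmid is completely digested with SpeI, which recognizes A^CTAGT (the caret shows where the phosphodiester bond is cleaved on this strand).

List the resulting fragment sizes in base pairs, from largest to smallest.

SpeI sites (ACTAGT) start at positions 80, 101, 267.
SpeI cuts after the first base of each site, so after positions 80, 101, 267.
Circular molecule, 3 cuts → 3 fragments:
  81–101 → 21 bp
  102–267 → 166 bp
  268–275 then 1–80 → 8 + 80 = 88 bp
Sorted largest to smallest: 166, 88, 21 bp.

166, 88, 21 bp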